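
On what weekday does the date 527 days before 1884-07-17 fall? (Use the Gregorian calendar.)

Jul 17, 1884 is a Thursday.
527 mod 7 = 2, so 527 days before a Thursday is Thursday − 2 = Tuesday.

Tuesday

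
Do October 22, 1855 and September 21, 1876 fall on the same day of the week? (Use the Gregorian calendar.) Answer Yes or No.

From Oct 22, 1855 to Sep 21, 1876 is 7640 days.
7640 mod 7 = 3, so they are different weekdays.
(Oct 22, 1855 is a Monday; Sep 21, 1876 is a Thursday.)

No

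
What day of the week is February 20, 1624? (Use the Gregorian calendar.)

Tuesday

Doomsday rule: the anchor day for the 1600s is Tuesday. For year 24: 24÷12 = 2 r 0, and 0÷4 = 0, so 2+0+0 = 2.
Tuesday + 2 ≡ Thursday — that's 1624's doomsday.
In February the doomsday date is Feb 29 (1624 is a leap year (divisible by 4)).
Feb 20 is 9 days before Feb 29; 9 mod 7 = 2, so Thursday − 2 = Tuesday.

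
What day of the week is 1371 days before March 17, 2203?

Friday

First find the weekday of Mar 17, 2203. Doomsday rule: the anchor day for the 2200s is Friday. For year 03: 3÷12 = 0 r 3, and 3÷4 = 0, so 0+3+0 = 3.
Friday + 3 ≡ Monday — that's 2203's doomsday.
In March the doomsday date is Mar 14.
Mar 17 is 3 days after Mar 14; 3 mod 7 = 3, so Monday + 3 = Thursday.
1371 mod 7 = 6, so 1371 days before a Thursday is Thursday − 6 = Friday.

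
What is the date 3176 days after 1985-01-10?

September 21, 1993

+365 (one year) → Jan 10, 1986 (2811 left).
+365 (one year) → Jan 10, 1987 (2446 left).
+365 (one year) → Jan 10, 1988 (2081 left).
+366 (one year; includes Feb 29, 1988) → Jan 10, 1989 (1715 left).
+365 (one year) → Jan 10, 1990 (1350 left).
+365 (one year) → Jan 10, 1991 (985 left).
+365 (one year) → Jan 10, 1992 (620 left).
+366 (one year; includes Feb 29, 1992) → Jan 10, 1993 (254 left).
Jan has 31 days: +22 → Feb 1, 1993 (232 left).
Feb has 28 days: +28 → Mar 1, 1993 (204 left).
Mar has 31 days: +31 → Apr 1, 1993 (173 left).
Apr has 30 days: +30 → May 1, 1993 (143 left).
May has 31 days: +31 → Jun 1, 1993 (112 left).
Jun has 30 days: +30 → Jul 1, 1993 (82 left).
Jul has 31 days: +31 → Aug 1, 1993 (51 left).
Aug has 31 days: +31 → Sep 1, 1993 (20 left).
+20 → Sep 21, 1993.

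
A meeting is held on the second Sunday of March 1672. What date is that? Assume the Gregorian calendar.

March 13, 1672

March 1, 1672 is a Tuesday.
The first Sunday is therefore March 6 (5 days later).
The second Sunday is 6 + 1×7 = March 13.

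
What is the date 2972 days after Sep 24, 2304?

November 13, 2312

+365 (one year) → Sep 24, 2305 (2607 left).
+365 (one year) → Sep 24, 2306 (2242 left).
+365 (one year) → Sep 24, 2307 (1877 left).
+366 (one year; includes Feb 29, 2308) → Sep 24, 2308 (1511 left).
+365 (one year) → Sep 24, 2309 (1146 left).
+365 (one year) → Sep 24, 2310 (781 left).
+365 (one year) → Sep 24, 2311 (416 left).
+366 (one year; includes Feb 29, 2312) → Sep 24, 2312 (50 left).
Sep has 30 days: +7 → Oct 1, 2312 (43 left).
Oct has 31 days: +31 → Nov 1, 2312 (12 left).
+12 → Nov 13, 2312.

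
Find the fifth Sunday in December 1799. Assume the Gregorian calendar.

December 1, 1799 is a Sunday.
The first Sunday is therefore December 1 (same day).
The fifth Sunday is 1 + 4×7 = December 29.

December 29, 1799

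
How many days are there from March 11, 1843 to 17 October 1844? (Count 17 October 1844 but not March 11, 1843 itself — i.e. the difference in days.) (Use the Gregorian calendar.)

586

Mar 11, 1843 → Mar 11, 1844: 366 days (Feb 29, 1844 is in that span).
Mar 11, 1844 → Apr 11, 1844: 31 days (March has 31).
Apr 11, 1844 → May 11, 1844: 30 days (April has 30).
May 11, 1844 → Jun 11, 1844: 31 days (May has 31).
Jun 11, 1844 → Jul 11, 1844: 30 days (June has 30).
Jul 11, 1844 → Aug 11, 1844: 31 days (July has 31).
Aug 11, 1844 → Sep 11, 1844: 31 days (August has 31).
Sep 11, 1844 → Oct 11, 1844: 30 days (September has 30).
Oct 11, 1844 → Oct 17, 1844: 6 days.
Total: 586 days.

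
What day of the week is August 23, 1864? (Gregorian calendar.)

Tuesday

Doomsday rule: the anchor day for the 1800s is Friday. For year 64: 64÷12 = 5 r 4, and 4÷4 = 1, so 5+4+1 = 10.
Friday + 10 ≡ Monday — that's 1864's doomsday.
In August the doomsday date is Aug 8.
Aug 23 is 15 days after Aug 8; 15 mod 7 = 1, so Monday + 1 = Tuesday.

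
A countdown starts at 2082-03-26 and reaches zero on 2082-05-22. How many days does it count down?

57

Mar 26, 2082 → Apr 26, 2082: 31 days (March has 31).
Apr 26, 2082 → May 22, 2082: 26 days.
Total: 57 days.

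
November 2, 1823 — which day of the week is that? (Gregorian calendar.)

January 1, 1823 is a Wednesday.
Jan 1, 1823 → Feb 1, 1823: 31 days (January has 31).
Feb 1, 1823 → Mar 1, 1823: 28 days (February has 28).
Mar 1, 1823 → Apr 1, 1823: 31 days (March has 31).
Apr 1, 1823 → May 1, 1823: 30 days (April has 30).
May 1, 1823 → Jun 1, 1823: 31 days (May has 31).
Jun 1, 1823 → Jul 1, 1823: 30 days (June has 30).
Jul 1, 1823 → Aug 1, 1823: 31 days (July has 31).
Aug 1, 1823 → Sep 1, 1823: 31 days (August has 31).
Sep 1, 1823 → Oct 1, 1823: 30 days (September has 30).
Oct 1, 1823 → Nov 1, 1823: 31 days (October has 31).
Nov 1, 1823 → Nov 2, 1823: 1 days.
Total: 305 days.
305 mod 7 = 4, so Wednesday + 4 = Sunday.

Sunday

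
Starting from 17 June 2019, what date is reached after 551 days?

+366 (one year; includes Feb 29, 2020) → Jun 17, 2020 (185 left).
Jun has 30 days: +14 → Jul 1, 2020 (171 left).
Jul has 31 days: +31 → Aug 1, 2020 (140 left).
Aug has 31 days: +31 → Sep 1, 2020 (109 left).
Sep has 30 days: +30 → Oct 1, 2020 (79 left).
Oct has 31 days: +31 → Nov 1, 2020 (48 left).
Nov has 30 days: +30 → Dec 1, 2020 (18 left).
+18 → Dec 19, 2020.

December 19, 2020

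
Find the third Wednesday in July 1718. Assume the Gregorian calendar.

July 1, 1718 is a Friday.
The first Wednesday is therefore July 6 (5 days later).
The third Wednesday is 6 + 2×7 = July 20.

July 20, 1718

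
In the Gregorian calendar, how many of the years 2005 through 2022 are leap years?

4

Multiples of 4 in [2005,2022]: 4.
Of those, multiples of 100: 0 (not leap unless ÷400).
Multiples of 400: 0.
Leap years = 4 − 0 + 0 = 4.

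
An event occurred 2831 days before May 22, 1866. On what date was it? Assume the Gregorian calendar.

August 21, 1858

−365 (one year) → May 22, 1865 (2466 left).
−365 (one year) → May 22, 1864 (2101 left).
−366 (one year; includes Feb 29, 1864) → May 22, 1863 (1735 left).
−365 (one year) → May 22, 1862 (1370 left).
−365 (one year) → May 22, 1861 (1005 left).
−365 (one year) → May 22, 1860 (640 left).
−366 (one year; includes Feb 29, 1860) → May 22, 1859 (274 left).
−22 → Apr 30, 1859 (end of Apr, 30 days; 252 left).
−30 → Mar 31, 1859 (end of Mar, 31 days; 222 left).
−31 → Feb 28, 1859 (end of Feb, 28 days; 191 left).
−28 → Jan 31, 1859 (end of Jan, 31 days; 163 left).
−31 → Dec 31, 1858 (end of Dec, 31 days; 132 left).
−31 → Nov 30, 1858 (end of Nov, 30 days; 101 left).
−30 → Oct 31, 1858 (end of Oct, 31 days; 71 left).
−31 → Sep 30, 1858 (end of Sep, 30 days; 40 left).
−30 → Aug 31, 1858 (end of Aug, 31 days; 10 left).
−10 → Aug 21, 1858.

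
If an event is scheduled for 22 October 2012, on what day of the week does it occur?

Monday

January 1, 2012 is a Sunday.
Jan 1, 2012 → Feb 1, 2012: 31 days (January has 31).
Feb 1, 2012 → Mar 1, 2012: 29 days (February has 29).
Mar 1, 2012 → Apr 1, 2012: 31 days (March has 31).
Apr 1, 2012 → May 1, 2012: 30 days (April has 30).
May 1, 2012 → Jun 1, 2012: 31 days (May has 31).
Jun 1, 2012 → Jul 1, 2012: 30 days (June has 30).
Jul 1, 2012 → Aug 1, 2012: 31 days (July has 31).
Aug 1, 2012 → Sep 1, 2012: 31 days (August has 31).
Sep 1, 2012 → Oct 1, 2012: 30 days (September has 30).
Oct 1, 2012 → Oct 22, 2012: 21 days.
Total: 295 days.
295 mod 7 = 1, so Sunday + 1 = Monday.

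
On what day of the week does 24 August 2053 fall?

Sunday

Doomsday rule: the anchor day for the 2000s is Tuesday. For year 53: 53÷12 = 4 r 5, and 5÷4 = 1, so 4+5+1 = 10.
Tuesday + 10 ≡ Friday — that's 2053's doomsday.
In August the doomsday date is Aug 8.
Aug 24 is 16 days after Aug 8; 16 mod 7 = 2, so Friday + 2 = Sunday.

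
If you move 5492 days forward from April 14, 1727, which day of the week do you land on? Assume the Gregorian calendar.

Apr 14, 1727 is a Monday.
5492 mod 7 = 4, so 5492 days after a Monday is Monday + 4 = Friday.

Friday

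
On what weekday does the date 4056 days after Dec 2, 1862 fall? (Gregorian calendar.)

Friday

Dec 2, 1862 is a Tuesday.
4056 mod 7 = 3, so 4056 days after a Tuesday is Tuesday + 3 = Friday.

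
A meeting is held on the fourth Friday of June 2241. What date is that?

June 25, 2241

June 1, 2241 is a Tuesday.
The first Friday is therefore June 4 (3 days later).
The fourth Friday is 4 + 3×7 = June 25.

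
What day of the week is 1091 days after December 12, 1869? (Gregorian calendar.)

Dec 12, 1869 is a Sunday.
1091 mod 7 = 6, so 1091 days after a Sunday is Sunday + 6 = Saturday.

Saturday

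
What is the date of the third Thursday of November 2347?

November 20, 2347

November 1, 2347 is a Saturday.
The first Thursday is therefore November 6 (5 days later).
The third Thursday is 6 + 2×7 = November 20.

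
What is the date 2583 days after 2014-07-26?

August 21, 2021

+365 (one year) → Jul 26, 2015 (2218 left).
+366 (one year; includes Feb 29, 2016) → Jul 26, 2016 (1852 left).
+365 (one year) → Jul 26, 2017 (1487 left).
+365 (one year) → Jul 26, 2018 (1122 left).
+365 (one year) → Jul 26, 2019 (757 left).
+366 (one year; includes Feb 29, 2020) → Jul 26, 2020 (391 left).
Jul has 31 days: +6 → Aug 1, 2020 (385 left).
Aug has 31 days: +31 → Sep 1, 2020 (354 left).
Sep has 30 days: +30 → Oct 1, 2020 (324 left).
Oct has 31 days: +31 → Nov 1, 2020 (293 left).
Nov has 30 days: +30 → Dec 1, 2020 (263 left).
Dec has 31 days: +31 → Jan 1, 2021 (232 left).
Jan has 31 days: +31 → Feb 1, 2021 (201 left).
Feb has 28 days: +28 → Mar 1, 2021 (173 left).
Mar has 31 days: +31 → Apr 1, 2021 (142 left).
Apr has 30 days: +30 → May 1, 2021 (112 left).
May has 31 days: +31 → Jun 1, 2021 (81 left).
Jun has 30 days: +30 → Jul 1, 2021 (51 left).
Jul has 31 days: +31 → Aug 1, 2021 (20 left).
+20 → Aug 21, 2021.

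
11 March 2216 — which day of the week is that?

Monday

Doomsday rule: the anchor day for the 2200s is Friday. For year 16: 16÷12 = 1 r 4, and 4÷4 = 1, so 1+4+1 = 6.
Friday + 6 ≡ Thursday — that's 2216's doomsday.
In March the doomsday date is Mar 14.
Mar 11 is 3 days before Mar 14; 3 mod 7 = 3, so Thursday − 3 = Monday.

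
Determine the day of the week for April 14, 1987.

Tuesday

January 1, 1987 is a Thursday.
Jan 1, 1987 → Feb 1, 1987: 31 days (January has 31).
Feb 1, 1987 → Mar 1, 1987: 28 days (February has 28).
Mar 1, 1987 → Apr 1, 1987: 31 days (March has 31).
Apr 1, 1987 → Apr 14, 1987: 13 days.
Total: 103 days.
103 mod 7 = 5, so Thursday + 5 = Tuesday.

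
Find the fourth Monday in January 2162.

January 25, 2162

January 1, 2162 is a Friday.
The first Monday is therefore January 4 (3 days later).
The fourth Monday is 4 + 3×7 = January 25.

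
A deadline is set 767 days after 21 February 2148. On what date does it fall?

March 29, 2150

+366 (one year; includes Feb 29, 2148) → Feb 21, 2149 (401 left).
+365 (one year) → Feb 21, 2150 (36 left).
Feb has 28 days: +8 → Mar 1, 2150 (28 left).
+28 → Mar 29, 2150.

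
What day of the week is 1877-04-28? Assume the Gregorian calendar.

Saturday

Doomsday rule: the anchor day for the 1800s is Friday. For year 77: 77÷12 = 6 r 5, and 5÷4 = 1, so 6+5+1 = 12.
Friday + 12 ≡ Wednesday — that's 1877's doomsday.
In April the doomsday date is Apr 4.
Apr 28 is 24 days after Apr 4; 24 mod 7 = 3, so Wednesday + 3 = Saturday.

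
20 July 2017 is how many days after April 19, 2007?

Apr 19, 2007 → Apr 19, 2008: 366 days (Feb 29, 2008 is in that span).
Apr 19, 2008 → Apr 19, 2009: 365 days.
Apr 19, 2009 → Apr 19, 2010: 365 days.
Apr 19, 2010 → Apr 19, 2011: 365 days.
Apr 19, 2011 → Apr 19, 2012: 366 days (Feb 29, 2012 is in that span).
Apr 19, 2012 → Apr 19, 2013: 365 days.
Apr 19, 2013 → Apr 19, 2014: 365 days.
Apr 19, 2014 → Apr 19, 2015: 365 days.
Apr 19, 2015 → Apr 19, 2016: 366 days (Feb 29, 2016 is in that span).
Apr 19, 2016 → Apr 19, 2017: 365 days.
Apr 19, 2017 → May 19, 2017: 30 days (April has 30).
May 19, 2017 → Jun 19, 2017: 31 days (May has 31).
Jun 19, 2017 → Jul 19, 2017: 30 days (June has 30).
Jul 19, 2017 → Jul 20, 2017: 1 days.
Total: 3745 days.

3745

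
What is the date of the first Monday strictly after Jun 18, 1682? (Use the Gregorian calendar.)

June 22, 1682

Jun 18, 1682 is a Thursday.
From Thursday to the next Monday is 4 days.
Jun 18, 1682 + 4 = Jun 22, 1682.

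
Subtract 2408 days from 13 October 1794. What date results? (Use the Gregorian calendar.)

−365 (one year) → Oct 13, 1793 (2043 left).
−365 (one year) → Oct 13, 1792 (1678 left).
−366 (one year; includes Feb 29, 1792) → Oct 13, 1791 (1312 left).
−365 (one year) → Oct 13, 1790 (947 left).
−365 (one year) → Oct 13, 1789 (582 left).
−365 (one year) → Oct 13, 1788 (217 left).
−13 → Sep 30, 1788 (end of Sep, 30 days; 204 left).
−30 → Aug 31, 1788 (end of Aug, 31 days; 174 left).
−31 → Jul 31, 1788 (end of Jul, 31 days; 143 left).
−31 → Jun 30, 1788 (end of Jun, 30 days; 112 left).
−30 → May 31, 1788 (end of May, 31 days; 82 left).
−31 → Apr 30, 1788 (end of Apr, 30 days; 51 left).
−30 → Mar 31, 1788 (end of Mar, 31 days; 21 left).
−21 → Mar 10, 1788.

March 10, 1788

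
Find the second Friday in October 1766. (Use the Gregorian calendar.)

October 10, 1766

October 1, 1766 is a Wednesday.
The first Friday is therefore October 3 (2 days later).
The second Friday is 3 + 1×7 = October 10.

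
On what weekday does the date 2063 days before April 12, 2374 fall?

Sunday

Apr 12, 2374 is a Friday.
2063 mod 7 = 5, so 2063 days before a Friday is Friday − 5 = Sunday.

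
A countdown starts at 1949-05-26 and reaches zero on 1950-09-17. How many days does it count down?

479

May 26, 1949 → May 26, 1950: 365 days.
May 26, 1950 → Jun 26, 1950: 31 days (May has 31).
Jun 26, 1950 → Jul 26, 1950: 30 days (June has 30).
Jul 26, 1950 → Aug 26, 1950: 31 days (July has 31).
Aug 26, 1950 → Sep 17, 1950: 22 days.
Total: 479 days.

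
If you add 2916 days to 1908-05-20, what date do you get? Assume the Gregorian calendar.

+365 (one year) → May 20, 1909 (2551 left).
+365 (one year) → May 20, 1910 (2186 left).
+365 (one year) → May 20, 1911 (1821 left).
+366 (one year; includes Feb 29, 1912) → May 20, 1912 (1455 left).
+365 (one year) → May 20, 1913 (1090 left).
+365 (one year) → May 20, 1914 (725 left).
+365 (one year) → May 20, 1915 (360 left).
May has 31 days: +12 → Jun 1, 1915 (348 left).
Jun has 30 days: +30 → Jul 1, 1915 (318 left).
Jul has 31 days: +31 → Aug 1, 1915 (287 left).
Aug has 31 days: +31 → Sep 1, 1915 (256 left).
Sep has 30 days: +30 → Oct 1, 1915 (226 left).
Oct has 31 days: +31 → Nov 1, 1915 (195 left).
Nov has 30 days: +30 → Dec 1, 1915 (165 left).
Dec has 31 days: +31 → Jan 1, 1916 (134 left).
Jan has 31 days: +31 → Feb 1, 1916 (103 left).
Feb has 29 days: +29 → Mar 1, 1916 (74 left).
Mar has 31 days: +31 → Apr 1, 1916 (43 left).
Apr has 30 days: +30 → May 1, 1916 (13 left).
+13 → May 14, 1916.

May 14, 1916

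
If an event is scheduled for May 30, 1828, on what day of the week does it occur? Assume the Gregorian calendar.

Friday

Doomsday rule: the anchor day for the 1800s is Friday. For year 28: 28÷12 = 2 r 4, and 4÷4 = 1, so 2+4+1 = 7.
Friday + 7 ≡ Friday — that's 1828's doomsday.
In May the doomsday date is May 9.
May 30 is 21 days after May 9; 21 mod 7 = 0, so Friday + 0 = Friday.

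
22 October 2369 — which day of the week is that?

Doomsday rule: the anchor day for the 2300s is Wednesday. For year 69: 69÷12 = 5 r 9, and 9÷4 = 2, so 5+9+2 = 16.
Wednesday + 16 ≡ Friday — that's 2369's doomsday.
In October the doomsday date is Oct 10.
Oct 22 is 12 days after Oct 10; 12 mod 7 = 5, so Friday + 5 = Wednesday.

Wednesday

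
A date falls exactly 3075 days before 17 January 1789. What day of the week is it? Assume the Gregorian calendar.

Thursday

Jan 17, 1789 is a Saturday.
3075 mod 7 = 2, so 3075 days before a Saturday is Saturday − 2 = Thursday.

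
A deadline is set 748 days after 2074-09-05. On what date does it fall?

September 22, 2076

+365 (one year) → Sep 5, 2075 (383 left).
Sep has 30 days: +26 → Oct 1, 2075 (357 left).
Oct has 31 days: +31 → Nov 1, 2075 (326 left).
Nov has 30 days: +30 → Dec 1, 2075 (296 left).
Dec has 31 days: +31 → Jan 1, 2076 (265 left).
Jan has 31 days: +31 → Feb 1, 2076 (234 left).
Feb has 29 days: +29 → Mar 1, 2076 (205 left).
Mar has 31 days: +31 → Apr 1, 2076 (174 left).
Apr has 30 days: +30 → May 1, 2076 (144 left).
May has 31 days: +31 → Jun 1, 2076 (113 left).
Jun has 30 days: +30 → Jul 1, 2076 (83 left).
Jul has 31 days: +31 → Aug 1, 2076 (52 left).
Aug has 31 days: +31 → Sep 1, 2076 (21 left).
+21 → Sep 22, 2076.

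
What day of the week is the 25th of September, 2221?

Tuesday

Doomsday rule: the anchor day for the 2200s is Friday. For year 21: 21÷12 = 1 r 9, and 9÷4 = 2, so 1+9+2 = 12.
Friday + 12 ≡ Wednesday — that's 2221's doomsday.
In September the doomsday date is Sep 5.
Sep 25 is 20 days after Sep 5; 20 mod 7 = 6, so Wednesday + 6 = Tuesday.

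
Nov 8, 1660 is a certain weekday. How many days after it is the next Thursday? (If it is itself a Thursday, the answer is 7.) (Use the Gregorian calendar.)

Nov 8, 1660 is a Monday.
From Monday to the next Thursday is 3 days.

3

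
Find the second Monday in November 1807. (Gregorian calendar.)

November 9, 1807

November 1, 1807 is a Sunday.
The first Monday is therefore November 2 (1 days later).
The second Monday is 2 + 1×7 = November 9.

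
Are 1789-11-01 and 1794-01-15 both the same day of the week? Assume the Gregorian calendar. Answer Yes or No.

No

From Nov 1, 1789 to Jan 15, 1794 is 1536 days.
1536 mod 7 = 3, so they are different weekdays.
(Nov 1, 1789 is a Sunday; Jan 15, 1794 is a Wednesday.)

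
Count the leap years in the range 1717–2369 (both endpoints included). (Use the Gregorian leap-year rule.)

Multiples of 4 in [1717,2369]: 163.
Of those, multiples of 100: 6 (not leap unless ÷400).
Multiples of 400: 1.
Leap years = 163 − 6 + 1 = 158.

158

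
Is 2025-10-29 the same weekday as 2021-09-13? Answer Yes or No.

No

From Sep 13, 2021 to Oct 29, 2025 is 1507 days.
1507 mod 7 = 2, so they are different weekdays.
(Sep 13, 2021 is a Monday; Oct 29, 2025 is a Wednesday.)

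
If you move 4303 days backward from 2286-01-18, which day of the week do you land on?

Jan 18, 2286 is a Monday.
4303 mod 7 = 5, so 4303 days before a Monday is Monday − 5 = Wednesday.

Wednesday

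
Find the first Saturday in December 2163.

December 3, 2163

December 1, 2163 is a Thursday.
The first Saturday is therefore December 3 (2 days later).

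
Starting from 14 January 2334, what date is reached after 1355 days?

+365 (one year) → Jan 14, 2335 (990 left).
+365 (one year) → Jan 14, 2336 (625 left).
+366 (one year; includes Feb 29, 2336) → Jan 14, 2337 (259 left).
Jan has 31 days: +18 → Feb 1, 2337 (241 left).
Feb has 28 days: +28 → Mar 1, 2337 (213 left).
Mar has 31 days: +31 → Apr 1, 2337 (182 left).
Apr has 30 days: +30 → May 1, 2337 (152 left).
May has 31 days: +31 → Jun 1, 2337 (121 left).
Jun has 30 days: +30 → Jul 1, 2337 (91 left).
Jul has 31 days: +31 → Aug 1, 2337 (60 left).
Aug has 31 days: +31 → Sep 1, 2337 (29 left).
+29 → Sep 30, 2337.

September 30, 2337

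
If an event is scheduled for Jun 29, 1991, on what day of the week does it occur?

Doomsday rule: the anchor day for the 1900s is Wednesday. For year 91: 91÷12 = 7 r 7, and 7÷4 = 1, so 7+7+1 = 15.
Wednesday + 15 ≡ Thursday — that's 1991's doomsday.
In June the doomsday date is Jun 6.
Jun 29 is 23 days after Jun 6; 23 mod 7 = 2, so Thursday + 2 = Saturday.

Saturday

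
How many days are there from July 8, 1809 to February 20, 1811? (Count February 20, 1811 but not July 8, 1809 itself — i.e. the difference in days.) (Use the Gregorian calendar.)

592

Jul 8, 1809 → Jul 8, 1810: 365 days.
Jul 8, 1810 → Aug 8, 1810: 31 days (July has 31).
Aug 8, 1810 → Sep 8, 1810: 31 days (August has 31).
Sep 8, 1810 → Oct 8, 1810: 30 days (September has 30).
Oct 8, 1810 → Nov 8, 1810: 31 days (October has 31).
Nov 8, 1810 → Dec 8, 1810: 30 days (November has 30).
Dec 8, 1810 → Jan 8, 1811: 31 days (December has 31).
Jan 8, 1811 → Feb 8, 1811: 31 days (January has 31).
Feb 8, 1811 → Feb 20, 1811: 12 days.
Total: 592 days.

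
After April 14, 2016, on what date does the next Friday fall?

Apr 14, 2016 is a Thursday.
From Thursday to the next Friday is 1 day.
Apr 14, 2016 + 1 = Apr 15, 2016.

April 15, 2016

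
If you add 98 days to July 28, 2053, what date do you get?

Jul has 31 days: +4 → Aug 1, 2053 (94 left).
Aug has 31 days: +31 → Sep 1, 2053 (63 left).
Sep has 30 days: +30 → Oct 1, 2053 (33 left).
Oct has 31 days: +31 → Nov 1, 2053 (2 left).
+2 → Nov 3, 2053.

November 3, 2053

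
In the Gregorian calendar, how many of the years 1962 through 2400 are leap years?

Multiples of 4 in [1962,2400]: 110.
Of those, multiples of 100: 5 (not leap unless ÷400).
Multiples of 400: 2.
Leap years = 110 − 5 + 2 = 107.

107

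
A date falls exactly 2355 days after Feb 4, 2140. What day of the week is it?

Sunday

Feb 4, 2140 is a Thursday.
2355 mod 7 = 3, so 2355 days after a Thursday is Thursday + 3 = Sunday.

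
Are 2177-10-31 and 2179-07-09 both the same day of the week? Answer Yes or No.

Yes

From Oct 31, 2177 to Jul 9, 2179 is 616 days.
616 mod 7 = 0, so they are the same weekday.
(Oct 31, 2177 is a Friday; Jul 9, 2179 is a Friday.)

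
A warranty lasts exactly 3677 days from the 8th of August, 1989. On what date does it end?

September 2, 1999

+365 (one year) → Aug 8, 1990 (3312 left).
+365 (one year) → Aug 8, 1991 (2947 left).
+366 (one year; includes Feb 29, 1992) → Aug 8, 1992 (2581 left).
+365 (one year) → Aug 8, 1993 (2216 left).
+365 (one year) → Aug 8, 1994 (1851 left).
+365 (one year) → Aug 8, 1995 (1486 left).
+366 (one year; includes Feb 29, 1996) → Aug 8, 1996 (1120 left).
+365 (one year) → Aug 8, 1997 (755 left).
+365 (one year) → Aug 8, 1998 (390 left).
Aug has 31 days: +24 → Sep 1, 1998 (366 left).
Sep has 30 days: +30 → Oct 1, 1998 (336 left).
Oct has 31 days: +31 → Nov 1, 1998 (305 left).
Nov has 30 days: +30 → Dec 1, 1998 (275 left).
Dec has 31 days: +31 → Jan 1, 1999 (244 left).
Jan has 31 days: +31 → Feb 1, 1999 (213 left).
Feb has 28 days: +28 → Mar 1, 1999 (185 left).
Mar has 31 days: +31 → Apr 1, 1999 (154 left).
Apr has 30 days: +30 → May 1, 1999 (124 left).
May has 31 days: +31 → Jun 1, 1999 (93 left).
Jun has 30 days: +30 → Jul 1, 1999 (63 left).
Jul has 31 days: +31 → Aug 1, 1999 (32 left).
Aug has 31 days: +31 → Sep 1, 1999 (1 left).
+1 → Sep 2, 1999.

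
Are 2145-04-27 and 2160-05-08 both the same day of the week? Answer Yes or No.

No

From Apr 27, 2145 to May 8, 2160 is 5490 days.
5490 mod 7 = 2, so they are different weekdays.
(Apr 27, 2145 is a Tuesday; May 8, 2160 is a Thursday.)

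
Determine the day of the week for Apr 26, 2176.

January 1, 2176 is a Monday.
Jan 1, 2176 → Feb 1, 2176: 31 days (January has 31).
Feb 1, 2176 → Mar 1, 2176: 29 days (February has 29).
Mar 1, 2176 → Apr 1, 2176: 31 days (March has 31).
Apr 1, 2176 → Apr 26, 2176: 25 days.
Total: 116 days.
116 mod 7 = 4, so Monday + 4 = Friday.

Friday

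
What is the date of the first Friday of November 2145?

November 5, 2145

November 1, 2145 is a Monday.
The first Friday is therefore November 5 (4 days later).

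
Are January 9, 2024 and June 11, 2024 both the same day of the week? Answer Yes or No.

Yes

From Jan 9, 2024 to Jun 11, 2024 is 154 days.
154 mod 7 = 0, so they are the same weekday.
(Jan 9, 2024 is a Tuesday; Jun 11, 2024 is a Tuesday.)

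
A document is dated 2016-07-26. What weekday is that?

Tuesday

Doomsday rule: the anchor day for the 2000s is Tuesday. For year 16: 16÷12 = 1 r 4, and 4÷4 = 1, so 1+4+1 = 6.
Tuesday + 6 ≡ Monday — that's 2016's doomsday.
In July the doomsday date is Jul 11.
Jul 26 is 15 days after Jul 11; 15 mod 7 = 1, so Monday + 1 = Tuesday.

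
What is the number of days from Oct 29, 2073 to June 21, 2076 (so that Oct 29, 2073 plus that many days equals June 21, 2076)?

Oct 29, 2073 → Oct 29, 2074: 365 days.
Oct 29, 2074 → Oct 29, 2075: 365 days.
Oct 29, 2075 → Nov 29, 2075: 31 days (October has 31).
Nov 29, 2075 → Dec 29, 2075: 30 days (November has 30).
Dec 29, 2075 → Jan 29, 2076: 31 days (December has 31).
Jan 29, 2076 → Feb 29, 2076: 31 days (January has 31).
Feb 29, 2076 → Mar 29, 2076: 29 days (February has 29).
Mar 29, 2076 → Apr 29, 2076: 31 days (March has 31).
Apr 29, 2076 → May 29, 2076: 30 days (April has 30).
May 29, 2076 → Jun 21, 2076: 23 days.
Total: 966 days.

966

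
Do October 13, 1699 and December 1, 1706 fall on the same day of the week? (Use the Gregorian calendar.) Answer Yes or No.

From Oct 13, 1699 to Dec 1, 1706 is 2605 days.
2605 mod 7 = 1, so they are different weekdays.
(Oct 13, 1699 is a Tuesday; Dec 1, 1706 is a Wednesday.)

No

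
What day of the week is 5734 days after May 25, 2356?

First find the weekday of May 25, 2356. Doomsday rule: the anchor day for the 2300s is Wednesday. For year 56: 56÷12 = 4 r 8, and 8÷4 = 2, so 4+8+2 = 14.
Wednesday + 14 ≡ Wednesday — that's 2356's doomsday.
In May the doomsday date is May 9.
May 25 is 16 days after May 9; 16 mod 7 = 2, so Wednesday + 2 = Friday.
5734 mod 7 = 1, so 5734 days after a Friday is Friday + 1 = Saturday.

Saturday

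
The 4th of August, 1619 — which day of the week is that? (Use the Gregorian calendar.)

Doomsday rule: the anchor day for the 1600s is Tuesday. For year 19: 19÷12 = 1 r 7, and 7÷4 = 1, so 1+7+1 = 9.
Tuesday + 9 ≡ Thursday — that's 1619's doomsday.
In August the doomsday date is Aug 8.
Aug 4 is 4 days before Aug 8; 4 mod 7 = 4, so Thursday − 4 = Sunday.

Sunday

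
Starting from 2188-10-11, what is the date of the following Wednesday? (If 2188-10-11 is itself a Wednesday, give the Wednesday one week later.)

Oct 11, 2188 is a Saturday.
From Saturday to the next Wednesday is 4 days.
Oct 11, 2188 + 4 = Oct 15, 2188.

October 15, 2188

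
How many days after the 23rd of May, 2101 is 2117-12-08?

6043

May 23, 2101 → May 23, 2102: 365 days.
May 23, 2102 → May 23, 2103: 365 days.
May 23, 2103 → May 23, 2104: 366 days (Feb 29, 2104 is in that span).
May 23, 2104 → May 23, 2105: 365 days.
May 23, 2105 → May 23, 2106: 365 days.
May 23, 2106 → May 23, 2107: 365 days.
May 23, 2107 → May 23, 2108: 366 days (Feb 29, 2108 is in that span).
May 23, 2108 → May 23, 2109: 365 days.
May 23, 2109 → May 23, 2110: 365 days.
May 23, 2110 → May 23, 2111: 365 days.
May 23, 2111 → May 23, 2112: 366 days (Feb 29, 2112 is in that span).
May 23, 2112 → May 23, 2113: 365 days.
May 23, 2113 → May 23, 2114: 365 days.
May 23, 2114 → May 23, 2115: 365 days.
May 23, 2115 → May 23, 2116: 366 days (Feb 29, 2116 is in that span).
May 23, 2116 → May 23, 2117: 365 days.
May 23, 2117 → Jun 23, 2117: 31 days (May has 31).
Jun 23, 2117 → Jul 23, 2117: 30 days (June has 30).
Jul 23, 2117 → Aug 23, 2117: 31 days (July has 31).
Aug 23, 2117 → Sep 23, 2117: 31 days (August has 31).
Sep 23, 2117 → Oct 23, 2117: 30 days (September has 30).
Oct 23, 2117 → Nov 23, 2117: 31 days (October has 31).
Nov 23, 2117 → Dec 8, 2117: 15 days.
Total: 6043 days.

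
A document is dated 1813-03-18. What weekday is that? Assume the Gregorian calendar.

Doomsday rule: the anchor day for the 1800s is Friday. For year 13: 13÷12 = 1 r 1, and 1÷4 = 0, so 1+1+0 = 2.
Friday + 2 ≡ Sunday — that's 1813's doomsday.
In March the doomsday date is Mar 14.
Mar 18 is 4 days after Mar 14; 4 mod 7 = 4, so Sunday + 4 = Thursday.

Thursday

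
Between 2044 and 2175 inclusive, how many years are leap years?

32

Multiples of 4 in [2044,2175]: 33.
Of those, multiples of 100: 1 (not leap unless ÷400).
Multiples of 400: 0.
Leap years = 33 − 1 + 0 = 32.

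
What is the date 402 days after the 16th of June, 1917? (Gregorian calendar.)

+365 (one year) → Jun 16, 1918 (37 left).
Jun has 30 days: +15 → Jul 1, 1918 (22 left).
+22 → Jul 23, 1918.

July 23, 1918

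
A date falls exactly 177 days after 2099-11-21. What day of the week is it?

Monday

Nov 21, 2099 is a Saturday.
177 mod 7 = 2, so 177 days after a Saturday is Saturday + 2 = Monday.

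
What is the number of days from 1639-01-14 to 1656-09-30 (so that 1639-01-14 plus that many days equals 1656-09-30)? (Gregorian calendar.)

6469

Jan 14, 1639 → Jan 14, 1640: 365 days.
Jan 14, 1640 → Jan 14, 1641: 366 days (Feb 29, 1640 is in that span).
Jan 14, 1641 → Jan 14, 1642: 365 days.
Jan 14, 1642 → Jan 14, 1643: 365 days.
Jan 14, 1643 → Jan 14, 1644: 365 days.
Jan 14, 1644 → Jan 14, 1645: 366 days (Feb 29, 1644 is in that span).
Jan 14, 1645 → Jan 14, 1646: 365 days.
Jan 14, 1646 → Jan 14, 1647: 365 days.
Jan 14, 1647 → Jan 14, 1648: 365 days.
Jan 14, 1648 → Jan 14, 1649: 366 days (Feb 29, 1648 is in that span).
Jan 14, 1649 → Jan 14, 1650: 365 days.
Jan 14, 1650 → Jan 14, 1651: 365 days.
Jan 14, 1651 → Jan 14, 1652: 365 days.
Jan 14, 1652 → Jan 14, 1653: 366 days (Feb 29, 1652 is in that span).
Jan 14, 1653 → Jan 14, 1654: 365 days.
Jan 14, 1654 → Jan 14, 1655: 365 days.
Jan 14, 1655 → Jan 14, 1656: 365 days.
Jan 14, 1656 → Feb 14, 1656: 31 days (January has 31).
Feb 14, 1656 → Mar 14, 1656: 29 days (February has 29).
Mar 14, 1656 → Apr 14, 1656: 31 days (March has 31).
Apr 14, 1656 → May 14, 1656: 30 days (April has 30).
May 14, 1656 → Jun 14, 1656: 31 days (May has 31).
Jun 14, 1656 → Jul 14, 1656: 30 days (June has 30).
Jul 14, 1656 → Aug 14, 1656: 31 days (July has 31).
Aug 14, 1656 → Sep 14, 1656: 31 days (August has 31).
Sep 14, 1656 → Sep 30, 1656: 16 days.
Total: 6469 days.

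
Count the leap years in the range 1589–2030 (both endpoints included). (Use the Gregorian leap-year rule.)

Multiples of 4 in [1589,2030]: 110.
Of those, multiples of 100: 5 (not leap unless ÷400).
Multiples of 400: 2.
Leap years = 110 − 5 + 2 = 107.

107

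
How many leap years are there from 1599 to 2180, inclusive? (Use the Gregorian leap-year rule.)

142

Multiples of 4 in [1599,2180]: 146.
Of those, multiples of 100: 6 (not leap unless ÷400).
Multiples of 400: 2.
Leap years = 146 − 6 + 2 = 142.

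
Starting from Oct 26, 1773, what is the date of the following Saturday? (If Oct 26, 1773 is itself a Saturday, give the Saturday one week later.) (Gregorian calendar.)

Oct 26, 1773 is a Tuesday.
From Tuesday to the next Saturday is 4 days.
Oct 26, 1773 + 4 = Oct 30, 1773.

October 30, 1773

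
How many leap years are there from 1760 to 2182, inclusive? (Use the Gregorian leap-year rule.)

103

Multiples of 4 in [1760,2182]: 106.
Of those, multiples of 100: 4 (not leap unless ÷400).
Multiples of 400: 1.
Leap years = 106 − 4 + 1 = 103.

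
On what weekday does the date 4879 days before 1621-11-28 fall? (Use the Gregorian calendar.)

Nov 28, 1621 is a Sunday.
4879 mod 7 = 0, so 4879 days before a Sunday is Sunday − 0 = Sunday.

Sunday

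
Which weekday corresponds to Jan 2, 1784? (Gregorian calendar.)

Doomsday rule: the anchor day for the 1700s is Sunday. For year 84: 84÷12 = 7 r 0, and 0÷4 = 0, so 7+0+0 = 7.
Sunday + 7 ≡ Sunday — that's 1784's doomsday.
In January the doomsday date is Jan 4 (1784 is a leap year (divisible by 4)).
Jan 2 is 2 days before Jan 4; 2 mod 7 = 2, so Sunday − 2 = Friday.

Friday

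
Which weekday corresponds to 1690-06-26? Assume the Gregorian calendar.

Doomsday rule: the anchor day for the 1600s is Tuesday. For year 90: 90÷12 = 7 r 6, and 6÷4 = 1, so 7+6+1 = 14.
Tuesday + 14 ≡ Tuesday — that's 1690's doomsday.
In June the doomsday date is Jun 6.
Jun 26 is 20 days after Jun 6; 20 mod 7 = 6, so Tuesday + 6 = Monday.

Monday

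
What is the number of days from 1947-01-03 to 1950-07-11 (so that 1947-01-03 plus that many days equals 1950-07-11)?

1285

Jan 3, 1947 → Jan 3, 1948: 365 days.
Jan 3, 1948 → Jan 3, 1949: 366 days (Feb 29, 1948 is in that span).
Jan 3, 1949 → Jan 3, 1950: 365 days.
Jan 3, 1950 → Feb 3, 1950: 31 days (January has 31).
Feb 3, 1950 → Mar 3, 1950: 28 days (February has 28).
Mar 3, 1950 → Apr 3, 1950: 31 days (March has 31).
Apr 3, 1950 → May 3, 1950: 30 days (April has 30).
May 3, 1950 → Jun 3, 1950: 31 days (May has 31).
Jun 3, 1950 → Jul 3, 1950: 30 days (June has 30).
Jul 3, 1950 → Jul 11, 1950: 8 days.
Total: 1285 days.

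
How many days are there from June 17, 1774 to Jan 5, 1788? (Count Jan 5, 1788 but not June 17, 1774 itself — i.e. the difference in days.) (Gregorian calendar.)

Jun 17, 1774 → Jun 17, 1775: 365 days.
Jun 17, 1775 → Jun 17, 1776: 366 days (Feb 29, 1776 is in that span).
Jun 17, 1776 → Jun 17, 1777: 365 days.
Jun 17, 1777 → Jun 17, 1778: 365 days.
Jun 17, 1778 → Jun 17, 1779: 365 days.
Jun 17, 1779 → Jun 17, 1780: 366 days (Feb 29, 1780 is in that span).
Jun 17, 1780 → Jun 17, 1781: 365 days.
Jun 17, 1781 → Jun 17, 1782: 365 days.
Jun 17, 1782 → Jun 17, 1783: 365 days.
Jun 17, 1783 → Jun 17, 1784: 366 days (Feb 29, 1784 is in that span).
Jun 17, 1784 → Jun 17, 1785: 365 days.
Jun 17, 1785 → Jun 17, 1786: 365 days.
Jun 17, 1786 → Jun 17, 1787: 365 days.
Jun 17, 1787 → Jul 17, 1787: 30 days (June has 30).
Jul 17, 1787 → Aug 17, 1787: 31 days (July has 31).
Aug 17, 1787 → Sep 17, 1787: 31 days (August has 31).
Sep 17, 1787 → Oct 17, 1787: 30 days (September has 30).
Oct 17, 1787 → Nov 17, 1787: 31 days (October has 31).
Nov 17, 1787 → Dec 17, 1787: 30 days (November has 30).
Dec 17, 1787 → Jan 5, 1788: 19 days.
Total: 4950 days.

4950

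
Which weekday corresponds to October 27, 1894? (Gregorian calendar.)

Doomsday rule: the anchor day for the 1800s is Friday. For year 94: 94÷12 = 7 r 10, and 10÷4 = 2, so 7+10+2 = 19.
Friday + 19 ≡ Wednesday — that's 1894's doomsday.
In October the doomsday date is Oct 10.
Oct 27 is 17 days after Oct 10; 17 mod 7 = 3, so Wednesday + 3 = Saturday.

Saturday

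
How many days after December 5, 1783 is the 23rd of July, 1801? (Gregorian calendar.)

6439

Dec 5, 1783 → Dec 5, 1784: 366 days (Feb 29, 1784 is in that span).
Dec 5, 1784 → Dec 5, 1785: 365 days.
Dec 5, 1785 → Dec 5, 1786: 365 days.
Dec 5, 1786 → Dec 5, 1787: 365 days.
Dec 5, 1787 → Dec 5, 1788: 366 days (Feb 29, 1788 is in that span).
Dec 5, 1788 → Dec 5, 1789: 365 days.
Dec 5, 1789 → Dec 5, 1790: 365 days.
Dec 5, 1790 → Dec 5, 1791: 365 days.
Dec 5, 1791 → Dec 5, 1792: 366 days (Feb 29, 1792 is in that span).
Dec 5, 1792 → Dec 5, 1793: 365 days.
Dec 5, 1793 → Dec 5, 1794: 365 days.
Dec 5, 1794 → Dec 5, 1795: 365 days.
Dec 5, 1795 → Dec 5, 1796: 366 days (Feb 29, 1796 is in that span).
Dec 5, 1796 → Dec 5, 1797: 365 days.
Dec 5, 1797 → Dec 5, 1798: 365 days.
Dec 5, 1798 → Dec 5, 1799: 365 days.
Dec 5, 1799 → Dec 5, 1800: 365 days.
Dec 5, 1800 → Jan 5, 1801: 31 days (December has 31).
Jan 5, 1801 → Feb 5, 1801: 31 days (January has 31).
Feb 5, 1801 → Mar 5, 1801: 28 days (February has 28).
Mar 5, 1801 → Apr 5, 1801: 31 days (March has 31).
Apr 5, 1801 → May 5, 1801: 30 days (April has 30).
May 5, 1801 → Jun 5, 1801: 31 days (May has 31).
Jun 5, 1801 → Jul 5, 1801: 30 days (June has 30).
Jul 5, 1801 → Jul 23, 1801: 18 days.
Total: 6439 days.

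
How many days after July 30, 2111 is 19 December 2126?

Jul 30, 2111 → Jul 30, 2112: 366 days (Feb 29, 2112 is in that span).
Jul 30, 2112 → Jul 30, 2113: 365 days.
Jul 30, 2113 → Jul 30, 2114: 365 days.
Jul 30, 2114 → Jul 30, 2115: 365 days.
Jul 30, 2115 → Jul 30, 2116: 366 days (Feb 29, 2116 is in that span).
Jul 30, 2116 → Jul 30, 2117: 365 days.
Jul 30, 2117 → Jul 30, 2118: 365 days.
Jul 30, 2118 → Jul 30, 2119: 365 days.
Jul 30, 2119 → Jul 30, 2120: 366 days (Feb 29, 2120 is in that span).
Jul 30, 2120 → Jul 30, 2121: 365 days.
Jul 30, 2121 → Jul 30, 2122: 365 days.
Jul 30, 2122 → Jul 30, 2123: 365 days.
Jul 30, 2123 → Jul 30, 2124: 366 days (Feb 29, 2124 is in that span).
Jul 30, 2124 → Jul 30, 2125: 365 days.
Jul 30, 2125 → Jul 30, 2126: 365 days.
Jul 30, 2126 → Aug 30, 2126: 31 days (July has 31).
Aug 30, 2126 → Sep 30, 2126: 31 days (August has 31).
Sep 30, 2126 → Oct 30, 2126: 30 days (September has 30).
Oct 30, 2126 → Nov 30, 2126: 31 days (October has 31).
Nov 30, 2126 → Dec 19, 2126: 19 days.
Total: 5621 days.

5621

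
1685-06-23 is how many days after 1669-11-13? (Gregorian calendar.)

5701

Nov 13, 1669 → Nov 13, 1670: 365 days.
Nov 13, 1670 → Nov 13, 1671: 365 days.
Nov 13, 1671 → Nov 13, 1672: 366 days (Feb 29, 1672 is in that span).
Nov 13, 1672 → Nov 13, 1673: 365 days.
Nov 13, 1673 → Nov 13, 1674: 365 days.
Nov 13, 1674 → Nov 13, 1675: 365 days.
Nov 13, 1675 → Nov 13, 1676: 366 days (Feb 29, 1676 is in that span).
Nov 13, 1676 → Nov 13, 1677: 365 days.
Nov 13, 1677 → Nov 13, 1678: 365 days.
Nov 13, 1678 → Nov 13, 1679: 365 days.
Nov 13, 1679 → Nov 13, 1680: 366 days (Feb 29, 1680 is in that span).
Nov 13, 1680 → Nov 13, 1681: 365 days.
Nov 13, 1681 → Nov 13, 1682: 365 days.
Nov 13, 1682 → Nov 13, 1683: 365 days.
Nov 13, 1683 → Nov 13, 1684: 366 days (Feb 29, 1684 is in that span).
Nov 13, 1684 → Dec 13, 1684: 30 days (November has 30).
Dec 13, 1684 → Jan 13, 1685: 31 days (December has 31).
Jan 13, 1685 → Feb 13, 1685: 31 days (January has 31).
Feb 13, 1685 → Mar 13, 1685: 28 days (February has 28).
Mar 13, 1685 → Apr 13, 1685: 31 days (March has 31).
Apr 13, 1685 → May 13, 1685: 30 days (April has 30).
May 13, 1685 → Jun 13, 1685: 31 days (May has 31).
Jun 13, 1685 → Jun 23, 1685: 10 days.
Total: 5701 days.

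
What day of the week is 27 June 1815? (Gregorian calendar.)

Tuesday

Doomsday rule: the anchor day for the 1800s is Friday. For year 15: 15÷12 = 1 r 3, and 3÷4 = 0, so 1+3+0 = 4.
Friday + 4 ≡ Tuesday — that's 1815's doomsday.
In June the doomsday date is Jun 6.
Jun 27 is 21 days after Jun 6; 21 mod 7 = 0, so Tuesday + 0 = Tuesday.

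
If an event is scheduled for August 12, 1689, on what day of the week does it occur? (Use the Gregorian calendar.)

Doomsday rule: the anchor day for the 1600s is Tuesday. For year 89: 89÷12 = 7 r 5, and 5÷4 = 1, so 7+5+1 = 13.
Tuesday + 13 ≡ Monday — that's 1689's doomsday.
In August the doomsday date is Aug 8.
Aug 12 is 4 days after Aug 8; 4 mod 7 = 4, so Monday + 4 = Friday.

Friday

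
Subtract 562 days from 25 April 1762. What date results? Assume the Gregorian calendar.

October 10, 1760

−365 (one year) → Apr 25, 1761 (197 left).
−25 → Mar 31, 1761 (end of Mar, 31 days; 172 left).
−31 → Feb 28, 1761 (end of Feb, 28 days; 141 left).
−28 → Jan 31, 1761 (end of Jan, 31 days; 113 left).
−31 → Dec 31, 1760 (end of Dec, 31 days; 82 left).
−31 → Nov 30, 1760 (end of Nov, 30 days; 51 left).
−30 → Oct 31, 1760 (end of Oct, 31 days; 21 left).
−21 → Oct 10, 1760.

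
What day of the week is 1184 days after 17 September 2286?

Sep 17, 2286 is a Friday.
1184 mod 7 = 1, so 1184 days after a Friday is Friday + 1 = Saturday.

Saturday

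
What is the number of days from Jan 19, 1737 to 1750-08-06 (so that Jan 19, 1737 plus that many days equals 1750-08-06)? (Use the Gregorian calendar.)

4947

Jan 19, 1737 → Jan 19, 1738: 365 days.
Jan 19, 1738 → Jan 19, 1739: 365 days.
Jan 19, 1739 → Jan 19, 1740: 365 days.
Jan 19, 1740 → Jan 19, 1741: 366 days (Feb 29, 1740 is in that span).
Jan 19, 1741 → Jan 19, 1742: 365 days.
Jan 19, 1742 → Jan 19, 1743: 365 days.
Jan 19, 1743 → Jan 19, 1744: 365 days.
Jan 19, 1744 → Jan 19, 1745: 366 days (Feb 29, 1744 is in that span).
Jan 19, 1745 → Jan 19, 1746: 365 days.
Jan 19, 1746 → Jan 19, 1747: 365 days.
Jan 19, 1747 → Jan 19, 1748: 365 days.
Jan 19, 1748 → Jan 19, 1749: 366 days (Feb 29, 1748 is in that span).
Jan 19, 1749 → Jan 19, 1750: 365 days.
Jan 19, 1750 → Feb 19, 1750: 31 days (January has 31).
Feb 19, 1750 → Mar 19, 1750: 28 days (February has 28).
Mar 19, 1750 → Apr 19, 1750: 31 days (March has 31).
Apr 19, 1750 → May 19, 1750: 30 days (April has 30).
May 19, 1750 → Jun 19, 1750: 31 days (May has 31).
Jun 19, 1750 → Jul 19, 1750: 30 days (June has 30).
Jul 19, 1750 → Aug 6, 1750: 18 days.
Total: 4947 days.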